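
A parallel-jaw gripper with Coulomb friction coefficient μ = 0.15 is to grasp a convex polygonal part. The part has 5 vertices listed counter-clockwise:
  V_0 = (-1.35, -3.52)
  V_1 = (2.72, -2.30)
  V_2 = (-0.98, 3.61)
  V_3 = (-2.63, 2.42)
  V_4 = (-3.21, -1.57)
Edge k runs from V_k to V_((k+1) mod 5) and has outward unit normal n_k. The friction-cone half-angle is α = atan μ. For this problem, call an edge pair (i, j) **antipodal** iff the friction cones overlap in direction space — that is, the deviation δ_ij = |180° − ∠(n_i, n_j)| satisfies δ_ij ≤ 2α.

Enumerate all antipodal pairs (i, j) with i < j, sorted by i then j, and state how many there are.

count = 1; pairs: (1,4)

α = atan 0.15 = 8.53°;  2α = 17.06°
n_0 = (+0.2871, -0.9579)
n_1 = (+0.8476, +0.5306)
n_2 = (-0.5850, +0.8111)
n_3 = (-0.9896, +0.1439)
n_4 = (-0.7236, -0.6902)
  (0,1): δ = 74.64°  ·
  (0,2): δ = 19.11°  ·
  (0,3): δ = 65.04°  ·
  (0,4): δ = 116.96°  ·
  (1,2): δ = 86.25°  ·
  (1,3): δ = 40.32°  ·
  (1,4): δ = 11.60°  ✓
  (2,3): δ = 134.07°  ·
  (2,4): δ = 82.15°  ·
  (3,4): δ = 128.08°  ·
antipodal pairs: 1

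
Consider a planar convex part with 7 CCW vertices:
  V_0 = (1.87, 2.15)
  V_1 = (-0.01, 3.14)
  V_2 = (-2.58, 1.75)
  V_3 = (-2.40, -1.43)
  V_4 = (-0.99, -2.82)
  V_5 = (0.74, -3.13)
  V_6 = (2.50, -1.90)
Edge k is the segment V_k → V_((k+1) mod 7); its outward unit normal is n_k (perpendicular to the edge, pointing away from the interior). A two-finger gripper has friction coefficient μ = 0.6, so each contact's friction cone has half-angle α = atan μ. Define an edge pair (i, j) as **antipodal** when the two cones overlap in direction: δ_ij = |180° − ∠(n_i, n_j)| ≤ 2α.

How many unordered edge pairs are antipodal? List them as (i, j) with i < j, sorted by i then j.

α = atan 0.6 = 30.96°;  2α = 61.93°
n_0 = (+0.4659, +0.8848)
n_1 = (-0.4757, +0.8796)
n_2 = (-0.9984, -0.0565)
n_3 = (-0.7020, -0.7121)
n_4 = (-0.1764, -0.9843)
n_5 = (+0.5728, -0.8197)
n_6 = (+0.9881, +0.1537)
  (0,1): δ = 123.82°  ·
  (0,2): δ = 58.99°  ✓
  (0,3): δ = 16.82°  ✓
  (0,4): δ = 17.61°  ✓
  (0,5): δ = 62.72°  ·
  (0,6): δ = 126.61°  ·
  (1,2): δ = 115.17°  ·
  (1,3): δ = 73.00°  ·
  (1,4): δ = 38.57°  ✓
  (1,5): δ = 6.54°  ✓
  (1,6): δ = 70.43°  ·
  (2,3): δ = 137.83°  ·
  (2,4): δ = 103.40°  ·
  (2,5): δ = 58.29°  ✓
  (2,6): δ = 5.60°  ✓
  (3,4): δ = 145.57°  ·
  (3,5): δ = 100.46°  ·
  (3,6): δ = 36.57°  ✓
  (4,5): δ = 134.89°  ·
  (4,6): δ = 71.00°  ·
  (5,6): δ = 116.11°  ·
antipodal pairs: 8

count = 8; pairs: (0,2), (0,3), (0,4), (1,4), (1,5), (2,5), (2,6), (3,6)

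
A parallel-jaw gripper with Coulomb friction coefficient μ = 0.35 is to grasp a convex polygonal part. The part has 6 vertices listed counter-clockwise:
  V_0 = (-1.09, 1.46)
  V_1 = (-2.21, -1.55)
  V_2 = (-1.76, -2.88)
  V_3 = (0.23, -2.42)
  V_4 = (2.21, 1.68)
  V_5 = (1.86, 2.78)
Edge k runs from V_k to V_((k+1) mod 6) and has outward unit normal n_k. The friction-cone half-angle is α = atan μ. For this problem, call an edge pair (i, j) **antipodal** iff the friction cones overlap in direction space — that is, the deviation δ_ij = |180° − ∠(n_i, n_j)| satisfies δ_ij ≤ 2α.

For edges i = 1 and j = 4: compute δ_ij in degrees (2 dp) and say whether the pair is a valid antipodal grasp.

δ = 1.04°, valid

α = atan 0.35 = 19.29°;  2α = 38.58°
edge 1: e_1 = (+0.45, -1.33);  n_1 = (-0.9472, -0.3205)
edge 4: e_4 = (-0.35, +1.10);  n_4 = (+0.9529, +0.3032)
∠(n_1, n_4) = 178.96°
δ = |180° − 178.96°| = 1.04°
1.04° ≤ 2α = 38.58°  →  valid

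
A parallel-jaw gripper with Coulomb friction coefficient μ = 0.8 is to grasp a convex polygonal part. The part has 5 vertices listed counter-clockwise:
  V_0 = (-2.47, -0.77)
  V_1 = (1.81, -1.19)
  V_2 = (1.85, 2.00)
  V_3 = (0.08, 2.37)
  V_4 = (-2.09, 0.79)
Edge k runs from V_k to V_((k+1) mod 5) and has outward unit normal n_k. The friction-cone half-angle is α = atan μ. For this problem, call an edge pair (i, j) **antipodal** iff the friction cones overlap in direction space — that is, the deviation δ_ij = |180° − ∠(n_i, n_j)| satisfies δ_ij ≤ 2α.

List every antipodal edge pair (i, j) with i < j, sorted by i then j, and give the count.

count = 4; pairs: (0,2), (0,3), (1,3), (1,4)

α = atan 0.8 = 38.66°;  2α = 77.32°
n_0 = (-0.0977, -0.9952)
n_1 = (+0.9999, -0.0125)
n_2 = (+0.2046, +0.9788)
n_3 = (-0.5886, +0.8084)
n_4 = (-0.9716, +0.2367)
  (0,1): δ = 85.11°  ·
  (0,2): δ = 6.20°  ✓
  (0,3): δ = 41.66°  ✓
  (0,4): δ = 81.91°  ·
  (1,2): δ = 101.09°  ·
  (1,3): δ = 53.22°  ✓
  (1,4): δ = 12.97°  ✓
  (2,3): δ = 132.13°  ·
  (2,4): δ = 91.88°  ·
  (3,4): δ = 139.75°  ·
antipodal pairs: 4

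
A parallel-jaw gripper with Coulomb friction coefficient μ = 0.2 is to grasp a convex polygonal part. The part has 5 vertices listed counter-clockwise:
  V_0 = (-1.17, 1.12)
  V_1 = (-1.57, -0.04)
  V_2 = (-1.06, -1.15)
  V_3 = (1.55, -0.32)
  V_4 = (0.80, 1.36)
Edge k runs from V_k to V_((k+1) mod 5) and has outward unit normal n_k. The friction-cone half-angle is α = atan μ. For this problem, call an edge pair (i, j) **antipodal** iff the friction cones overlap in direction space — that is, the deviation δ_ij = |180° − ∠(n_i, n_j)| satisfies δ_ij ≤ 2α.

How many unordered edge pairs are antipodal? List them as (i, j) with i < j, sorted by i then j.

count = 2; pairs: (1,3), (2,4)

α = atan 0.2 = 11.31°;  2α = 22.62°
n_0 = (-0.9454, +0.3260)
n_1 = (-0.9087, -0.4175)
n_2 = (+0.3031, -0.9530)
n_3 = (+0.9131, +0.4077)
n_4 = (-0.1209, +0.9927)
  (0,1): δ = 136.30°  ·
  (0,2): δ = 53.33°  ·
  (0,3): δ = 43.08°  ·
  (0,4): δ = 115.97°  ·
  (1,2): δ = 97.04°  ·
  (1,3): δ = 0.62°  ✓
  (1,4): δ = 72.27°  ·
  (2,3): δ = 83.58°  ·
  (2,4): δ = 10.70°  ✓
  (3,4): δ = 107.11°  ·
antipodal pairs: 2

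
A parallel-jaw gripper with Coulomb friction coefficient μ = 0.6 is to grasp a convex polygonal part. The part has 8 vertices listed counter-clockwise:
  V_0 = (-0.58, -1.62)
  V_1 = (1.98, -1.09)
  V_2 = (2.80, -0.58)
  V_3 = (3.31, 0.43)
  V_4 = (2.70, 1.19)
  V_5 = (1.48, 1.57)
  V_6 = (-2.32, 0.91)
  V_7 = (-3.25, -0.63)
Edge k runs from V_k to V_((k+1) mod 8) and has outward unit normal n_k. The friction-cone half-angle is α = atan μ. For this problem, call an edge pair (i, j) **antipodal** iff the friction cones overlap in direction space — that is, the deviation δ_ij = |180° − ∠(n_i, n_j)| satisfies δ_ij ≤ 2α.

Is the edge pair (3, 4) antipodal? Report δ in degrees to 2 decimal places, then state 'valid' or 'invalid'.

δ = 146.05°, invalid

α = atan 0.6 = 30.96°;  2α = 61.93°
edge 3: e_3 = (-0.61, +0.76);  n_3 = (+0.7799, +0.6259)
edge 4: e_4 = (-1.22, +0.38);  n_4 = (+0.2974, +0.9548)
∠(n_3, n_4) = 33.95°
δ = |180° − 33.95°| = 146.05°
146.05° > 2α = 61.93°  →  invalid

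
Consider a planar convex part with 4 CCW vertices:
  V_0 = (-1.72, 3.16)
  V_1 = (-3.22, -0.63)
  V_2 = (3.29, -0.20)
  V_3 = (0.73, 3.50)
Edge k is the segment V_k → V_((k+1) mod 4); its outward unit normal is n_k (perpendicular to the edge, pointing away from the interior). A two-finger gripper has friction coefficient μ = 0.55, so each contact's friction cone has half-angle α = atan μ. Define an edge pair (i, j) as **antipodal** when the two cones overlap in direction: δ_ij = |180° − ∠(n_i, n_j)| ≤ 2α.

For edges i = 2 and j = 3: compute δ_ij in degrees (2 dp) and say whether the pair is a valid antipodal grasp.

α = atan 0.55 = 28.81°;  2α = 57.62°
edge 2: e_2 = (-2.56, +3.70);  n_2 = (+0.8224, +0.5690)
edge 3: e_3 = (-2.45, -0.34);  n_3 = (-0.1375, +0.9905)
∠(n_2, n_3) = 63.22°
δ = |180° − 63.22°| = 116.78°
116.78° > 2α = 57.62°  →  invalid

δ = 116.78°, invalid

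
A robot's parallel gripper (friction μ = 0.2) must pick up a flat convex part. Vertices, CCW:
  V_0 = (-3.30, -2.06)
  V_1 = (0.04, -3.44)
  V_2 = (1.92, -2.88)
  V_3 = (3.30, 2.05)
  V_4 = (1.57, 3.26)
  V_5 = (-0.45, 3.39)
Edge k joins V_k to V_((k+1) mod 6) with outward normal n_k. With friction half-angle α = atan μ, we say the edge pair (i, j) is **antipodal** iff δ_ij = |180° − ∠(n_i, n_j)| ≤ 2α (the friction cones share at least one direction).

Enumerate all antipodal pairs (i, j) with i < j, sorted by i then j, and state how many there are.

count = 4; pairs: (0,3), (0,4), (1,4), (2,5)

α = atan 0.2 = 11.31°;  2α = 22.62°
n_0 = (-0.3819, -0.9242)
n_1 = (+0.2855, -0.9584)
n_2 = (+0.9630, -0.2696)
n_3 = (+0.5731, +0.8195)
n_4 = (+0.0642, +0.9979)
n_5 = (-0.8861, +0.4634)
  (0,1): δ = 140.96°  ·
  (0,2): δ = 83.19°  ·
  (0,3): δ = 12.52°  ✓
  (0,4): δ = 18.77°  ✓
  (0,5): δ = 84.84°  ·
  (1,2): δ = 122.23°  ·
  (1,3): δ = 51.56°  ·
  (1,4): δ = 20.27°  ✓
  (1,5): δ = 45.81°  ·
  (2,3): δ = 109.33°  ·
  (2,4): δ = 78.04°  ·
  (2,5): δ = 11.97°  ✓
  (3,4): δ = 148.71°  ·
  (3,5): δ = 82.64°  ·
  (4,5): δ = 113.92°  ·
antipodal pairs: 4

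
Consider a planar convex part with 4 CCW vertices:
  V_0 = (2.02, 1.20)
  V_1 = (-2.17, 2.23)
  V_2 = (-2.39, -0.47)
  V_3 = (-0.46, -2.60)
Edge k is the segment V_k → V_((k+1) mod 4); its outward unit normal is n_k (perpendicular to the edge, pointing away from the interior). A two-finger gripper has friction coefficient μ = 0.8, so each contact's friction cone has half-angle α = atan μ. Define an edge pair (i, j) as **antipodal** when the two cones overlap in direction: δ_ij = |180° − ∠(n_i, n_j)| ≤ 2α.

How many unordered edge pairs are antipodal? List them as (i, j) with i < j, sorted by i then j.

α = atan 0.8 = 38.66°;  2α = 77.32°
n_0 = (+0.2387, +0.9711)
n_1 = (-0.9967, +0.0812)
n_2 = (-0.7410, -0.6715)
n_3 = (+0.8374, -0.5465)
  (0,1): δ = 80.85°  ·
  (0,2): δ = 34.01°  ✓
  (0,3): δ = 70.68°  ✓
  (1,2): δ = 133.16°  ·
  (1,3): δ = 28.47°  ✓
  (2,3): δ = 75.31°  ✓
antipodal pairs: 4

count = 4; pairs: (0,2), (0,3), (1,3), (2,3)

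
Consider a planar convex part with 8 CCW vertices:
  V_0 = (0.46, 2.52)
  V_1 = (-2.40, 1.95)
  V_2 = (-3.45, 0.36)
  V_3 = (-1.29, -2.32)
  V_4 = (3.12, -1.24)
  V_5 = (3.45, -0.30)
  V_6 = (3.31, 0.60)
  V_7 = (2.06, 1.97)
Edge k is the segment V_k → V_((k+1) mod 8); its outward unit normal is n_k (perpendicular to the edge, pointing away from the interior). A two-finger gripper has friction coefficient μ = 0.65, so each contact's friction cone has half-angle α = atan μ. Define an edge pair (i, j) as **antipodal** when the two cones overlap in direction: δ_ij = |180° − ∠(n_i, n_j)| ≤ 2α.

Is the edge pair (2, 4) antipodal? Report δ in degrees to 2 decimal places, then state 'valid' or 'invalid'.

δ = 58.21°, valid

α = atan 0.65 = 33.02°;  2α = 66.05°
edge 2: e_2 = (+2.16, -2.68);  n_2 = (-0.7786, -0.6275)
edge 4: e_4 = (+0.33, +0.94);  n_4 = (+0.9435, -0.3312)
∠(n_2, n_4) = 121.79°
δ = |180° − 121.79°| = 58.21°
58.21° ≤ 2α = 66.05°  →  valid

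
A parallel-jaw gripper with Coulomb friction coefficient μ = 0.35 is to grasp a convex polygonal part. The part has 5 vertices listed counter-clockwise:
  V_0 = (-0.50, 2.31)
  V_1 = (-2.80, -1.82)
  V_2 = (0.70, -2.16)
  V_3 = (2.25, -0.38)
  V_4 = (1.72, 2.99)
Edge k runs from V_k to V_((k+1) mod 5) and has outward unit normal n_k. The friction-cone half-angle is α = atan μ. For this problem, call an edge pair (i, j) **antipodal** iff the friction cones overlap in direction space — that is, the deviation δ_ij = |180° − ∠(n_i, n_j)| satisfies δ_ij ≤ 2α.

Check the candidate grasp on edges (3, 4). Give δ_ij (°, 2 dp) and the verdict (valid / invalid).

δ = 81.91°, invalid

α = atan 0.35 = 19.29°;  2α = 38.58°
edge 3: e_3 = (-0.53, +3.37);  n_3 = (+0.9879, +0.1554)
edge 4: e_4 = (-2.22, -0.68);  n_4 = (-0.2929, +0.9562)
∠(n_3, n_4) = 98.09°
δ = |180° − 98.09°| = 81.91°
81.91° > 2α = 38.58°  →  invalid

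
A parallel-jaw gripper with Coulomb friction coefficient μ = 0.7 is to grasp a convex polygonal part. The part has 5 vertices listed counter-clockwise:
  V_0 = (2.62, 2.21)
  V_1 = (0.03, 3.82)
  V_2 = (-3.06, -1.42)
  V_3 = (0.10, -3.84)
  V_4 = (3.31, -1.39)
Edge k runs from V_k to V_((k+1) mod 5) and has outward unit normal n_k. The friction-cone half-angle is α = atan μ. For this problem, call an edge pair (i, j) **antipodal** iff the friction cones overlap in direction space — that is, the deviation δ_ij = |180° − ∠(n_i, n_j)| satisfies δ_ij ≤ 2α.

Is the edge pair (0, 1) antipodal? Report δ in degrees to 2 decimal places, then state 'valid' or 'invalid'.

α = atan 0.7 = 34.99°;  2α = 69.98°
edge 0: e_0 = (-2.59, +1.61);  n_0 = (+0.5279, +0.8493)
edge 1: e_1 = (-3.09, -5.24);  n_1 = (-0.8614, +0.5080)
∠(n_0, n_1) = 91.34°
δ = |180° − 91.34°| = 88.66°
88.66° > 2α = 69.98°  →  invalid

δ = 88.66°, invalid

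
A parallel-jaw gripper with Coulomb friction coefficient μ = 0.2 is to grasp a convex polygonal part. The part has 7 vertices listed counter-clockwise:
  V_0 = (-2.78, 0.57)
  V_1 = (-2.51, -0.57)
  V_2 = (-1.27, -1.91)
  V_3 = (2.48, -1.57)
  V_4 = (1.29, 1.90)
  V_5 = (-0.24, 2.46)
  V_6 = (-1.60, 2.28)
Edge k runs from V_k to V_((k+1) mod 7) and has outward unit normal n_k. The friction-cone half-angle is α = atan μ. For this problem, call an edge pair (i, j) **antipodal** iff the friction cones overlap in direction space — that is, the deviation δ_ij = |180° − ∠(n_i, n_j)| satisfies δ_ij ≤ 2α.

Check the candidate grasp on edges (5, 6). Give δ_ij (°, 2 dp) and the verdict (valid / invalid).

α = atan 0.2 = 11.31°;  2α = 22.62°
edge 5: e_5 = (-1.36, -0.18);  n_5 = (-0.1312, +0.9914)
edge 6: e_6 = (-1.18, -1.71);  n_6 = (-0.8231, +0.5680)
∠(n_5, n_6) = 47.85°
δ = |180° − 47.85°| = 132.15°
132.15° > 2α = 22.62°  →  invalid

δ = 132.15°, invalid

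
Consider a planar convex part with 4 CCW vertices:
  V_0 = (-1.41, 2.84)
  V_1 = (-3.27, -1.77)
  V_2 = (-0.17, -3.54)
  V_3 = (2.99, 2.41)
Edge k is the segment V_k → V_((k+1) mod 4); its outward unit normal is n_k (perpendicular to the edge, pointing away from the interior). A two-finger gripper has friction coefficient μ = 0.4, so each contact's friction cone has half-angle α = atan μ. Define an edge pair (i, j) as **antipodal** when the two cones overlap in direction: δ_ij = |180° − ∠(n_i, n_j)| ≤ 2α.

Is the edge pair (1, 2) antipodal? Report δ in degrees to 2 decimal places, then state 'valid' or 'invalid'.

δ = 88.25°, invalid

α = atan 0.4 = 21.80°;  2α = 43.60°
edge 1: e_1 = (+3.10, -1.77);  n_1 = (-0.4958, -0.8684)
edge 2: e_2 = (+3.16, +5.95);  n_2 = (+0.8832, -0.4690)
∠(n_1, n_2) = 91.75°
δ = |180° − 91.75°| = 88.25°
88.25° > 2α = 43.60°  →  invalid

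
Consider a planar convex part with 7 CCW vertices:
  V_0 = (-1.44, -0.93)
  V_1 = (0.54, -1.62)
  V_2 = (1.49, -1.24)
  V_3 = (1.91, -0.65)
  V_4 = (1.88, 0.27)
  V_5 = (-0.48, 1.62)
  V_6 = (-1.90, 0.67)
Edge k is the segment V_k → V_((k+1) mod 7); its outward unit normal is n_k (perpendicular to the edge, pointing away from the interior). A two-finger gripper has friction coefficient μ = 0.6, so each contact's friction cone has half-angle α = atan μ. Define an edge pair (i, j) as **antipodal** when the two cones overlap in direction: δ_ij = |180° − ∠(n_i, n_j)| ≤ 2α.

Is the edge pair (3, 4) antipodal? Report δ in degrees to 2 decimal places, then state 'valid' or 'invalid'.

δ = 121.64°, invalid

α = atan 0.6 = 30.96°;  2α = 61.93°
edge 3: e_3 = (-0.03, +0.92);  n_3 = (+0.9995, +0.0326)
edge 4: e_4 = (-2.36, +1.35);  n_4 = (+0.4965, +0.8680)
∠(n_3, n_4) = 58.36°
δ = |180° − 58.36°| = 121.64°
121.64° > 2α = 61.93°  →  invalid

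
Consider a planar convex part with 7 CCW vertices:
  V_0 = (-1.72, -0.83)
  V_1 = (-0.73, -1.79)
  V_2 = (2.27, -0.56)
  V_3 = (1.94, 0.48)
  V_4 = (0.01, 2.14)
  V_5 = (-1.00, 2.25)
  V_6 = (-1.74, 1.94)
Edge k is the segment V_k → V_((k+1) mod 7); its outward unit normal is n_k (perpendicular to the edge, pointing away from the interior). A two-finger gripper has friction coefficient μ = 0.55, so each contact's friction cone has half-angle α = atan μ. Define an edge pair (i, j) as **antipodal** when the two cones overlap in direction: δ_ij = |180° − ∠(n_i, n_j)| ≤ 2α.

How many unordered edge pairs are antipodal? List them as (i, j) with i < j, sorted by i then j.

count = 7; pairs: (0,2), (0,3), (0,4), (1,4), (1,5), (2,6), (3,6)

α = atan 0.55 = 28.81°;  2α = 57.62°
n_0 = (-0.6961, -0.7179)
n_1 = (+0.3794, -0.9253)
n_2 = (+0.9532, +0.3024)
n_3 = (+0.6521, +0.7581)
n_4 = (+0.1083, +0.9941)
n_5 = (-0.3864, +0.9223)
n_6 = (-1.0000, -0.0072)
  (0,1): δ = 113.59°  ·
  (0,2): δ = 28.28°  ✓
  (0,3): δ = 3.42°  ✓
  (0,4): δ = 37.90°  ✓
  (0,5): δ = 66.85°  ·
  (0,6): δ = 134.53°  ·
  (1,2): δ = 94.69°  ·
  (1,3): δ = 62.99°  ·
  (1,4): δ = 28.51°  ✓
  (1,5): δ = 0.44°  ✓
  (1,6): δ = 68.12°  ·
  (2,3): δ = 148.30°  ·
  (2,4): δ = 113.82°  ·
  (2,5): δ = 84.87°  ·
  (2,6): δ = 17.19°  ✓
  (3,4): δ = 145.52°  ·
  (3,5): δ = 116.57°  ·
  (3,6): δ = 48.89°  ✓
  (4,5): δ = 151.05°  ·
  (4,6): δ = 83.37°  ·
  (5,6): δ = 112.32°  ·
antipodal pairs: 7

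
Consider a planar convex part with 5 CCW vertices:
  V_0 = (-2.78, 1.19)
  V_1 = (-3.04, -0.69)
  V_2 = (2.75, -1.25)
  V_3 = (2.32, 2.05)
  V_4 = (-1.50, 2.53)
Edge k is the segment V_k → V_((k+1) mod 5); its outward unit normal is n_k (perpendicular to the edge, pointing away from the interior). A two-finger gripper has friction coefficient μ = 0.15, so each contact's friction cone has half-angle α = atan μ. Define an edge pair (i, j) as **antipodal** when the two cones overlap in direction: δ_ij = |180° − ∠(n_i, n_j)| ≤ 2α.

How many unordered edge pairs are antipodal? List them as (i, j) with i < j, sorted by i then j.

count = 2; pairs: (0,2), (1,3)

α = atan 0.15 = 8.53°;  2α = 17.06°
n_0 = (-0.9906, +0.1370)
n_1 = (-0.0963, -0.9954)
n_2 = (+0.9916, +0.1292)
n_3 = (+0.1247, +0.9922)
n_4 = (-0.7231, +0.6907)
  (0,1): δ = 87.65°  ·
  (0,2): δ = 15.30°  ✓
  (0,3): δ = 90.71°  ·
  (0,4): δ = 144.19°  ·
  (1,2): δ = 77.05°  ·
  (1,3): δ = 1.64°  ✓
  (1,4): δ = 51.84°  ·
  (2,3): δ = 104.59°  ·
  (2,4): δ = 51.11°  ·
  (3,4): δ = 126.53°  ·
antipodal pairs: 2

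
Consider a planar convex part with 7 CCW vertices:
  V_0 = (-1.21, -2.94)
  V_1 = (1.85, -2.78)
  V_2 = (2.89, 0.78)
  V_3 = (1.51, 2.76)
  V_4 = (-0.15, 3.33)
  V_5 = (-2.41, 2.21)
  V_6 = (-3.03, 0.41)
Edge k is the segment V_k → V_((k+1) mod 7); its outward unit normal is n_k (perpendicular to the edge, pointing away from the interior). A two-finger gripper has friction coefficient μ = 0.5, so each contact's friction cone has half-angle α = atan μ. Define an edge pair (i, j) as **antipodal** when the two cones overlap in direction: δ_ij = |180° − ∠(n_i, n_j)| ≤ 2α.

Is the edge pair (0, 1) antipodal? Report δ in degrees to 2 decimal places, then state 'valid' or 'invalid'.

δ = 109.28°, invalid

α = atan 0.5 = 26.57°;  2α = 53.13°
edge 0: e_0 = (+3.06, +0.16);  n_0 = (+0.0522, -0.9986)
edge 1: e_1 = (+1.04, +3.56);  n_1 = (+0.9599, -0.2804)
∠(n_0, n_1) = 70.72°
δ = |180° − 70.72°| = 109.28°
109.28° > 2α = 53.13°  →  invalid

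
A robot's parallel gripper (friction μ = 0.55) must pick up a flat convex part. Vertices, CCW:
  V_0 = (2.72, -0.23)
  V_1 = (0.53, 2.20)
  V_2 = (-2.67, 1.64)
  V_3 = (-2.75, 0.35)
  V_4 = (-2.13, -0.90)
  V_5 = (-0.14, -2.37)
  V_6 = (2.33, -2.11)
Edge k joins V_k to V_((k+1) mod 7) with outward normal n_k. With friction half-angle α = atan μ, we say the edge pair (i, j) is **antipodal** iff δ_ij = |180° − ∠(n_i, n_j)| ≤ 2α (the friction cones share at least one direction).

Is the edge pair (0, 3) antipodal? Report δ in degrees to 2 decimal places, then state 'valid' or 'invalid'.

δ = 15.64°, valid

α = atan 0.55 = 28.81°;  2α = 57.62°
edge 0: e_0 = (-2.19, +2.43);  n_0 = (+0.7428, +0.6695)
edge 3: e_3 = (+0.62, -1.25);  n_3 = (-0.8959, -0.4443)
∠(n_0, n_3) = 164.36°
δ = |180° − 164.36°| = 15.64°
15.64° ≤ 2α = 57.62°  →  valid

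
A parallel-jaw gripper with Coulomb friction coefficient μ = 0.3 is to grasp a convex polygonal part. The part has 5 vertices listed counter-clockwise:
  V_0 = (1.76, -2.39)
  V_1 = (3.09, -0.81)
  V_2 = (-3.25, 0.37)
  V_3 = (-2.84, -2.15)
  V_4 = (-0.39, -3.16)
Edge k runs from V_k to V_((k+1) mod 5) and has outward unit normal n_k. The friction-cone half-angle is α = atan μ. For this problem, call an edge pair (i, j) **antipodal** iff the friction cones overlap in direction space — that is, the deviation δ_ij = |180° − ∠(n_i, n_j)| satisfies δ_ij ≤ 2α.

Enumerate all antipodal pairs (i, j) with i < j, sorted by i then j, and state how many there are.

α = atan 0.3 = 16.70°;  2α = 33.40°
n_0 = (+0.7650, -0.6440)
n_1 = (+0.1830, +0.9831)
n_2 = (-0.9870, -0.1606)
n_3 = (-0.3811, -0.9245)
n_4 = (+0.3372, -0.9414)
  (0,1): δ = 60.45°  ·
  (0,2): δ = 49.33°  ·
  (0,3): δ = 107.69°  ·
  (0,4): δ = 149.79°  ·
  (1,2): δ = 70.22°  ·
  (1,3): δ = 11.86°  ✓
  (1,4): δ = 30.25°  ✓
  (2,3): δ = 121.64°  ·
  (2,4): δ = 79.54°  ·
  (3,4): δ = 137.89°  ·
antipodal pairs: 2

count = 2; pairs: (1,3), (1,4)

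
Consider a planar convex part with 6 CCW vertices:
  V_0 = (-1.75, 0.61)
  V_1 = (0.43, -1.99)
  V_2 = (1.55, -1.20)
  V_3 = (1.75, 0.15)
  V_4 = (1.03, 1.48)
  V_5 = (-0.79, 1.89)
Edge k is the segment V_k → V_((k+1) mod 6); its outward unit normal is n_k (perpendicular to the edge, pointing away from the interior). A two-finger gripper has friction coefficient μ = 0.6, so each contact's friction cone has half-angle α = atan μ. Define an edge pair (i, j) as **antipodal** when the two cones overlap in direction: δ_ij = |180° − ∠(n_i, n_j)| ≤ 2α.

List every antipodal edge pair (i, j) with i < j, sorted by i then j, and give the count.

count = 6; pairs: (0,2), (0,3), (0,4), (1,4), (1,5), (2,5)

α = atan 0.6 = 30.96°;  2α = 61.93°
n_0 = (-0.7663, -0.6425)
n_1 = (+0.5764, -0.8172)
n_2 = (+0.9892, -0.1465)
n_3 = (+0.8794, +0.4761)
n_4 = (+0.2198, +0.9756)
n_5 = (-0.8000, +0.6000)
  (0,1): δ = 94.78°  ·
  (0,2): δ = 48.41°  ✓
  (0,3): δ = 11.55°  ✓
  (0,4): δ = 37.33°  ✓
  (0,5): δ = 103.15°  ·
  (1,2): δ = 133.62°  ·
  (1,3): δ = 96.77°  ·
  (1,4): δ = 47.89°  ✓
  (1,5): δ = 17.93°  ✓
  (2,3): δ = 143.14°  ·
  (2,4): δ = 94.27°  ·
  (2,5): δ = 28.44°  ✓
  (3,4): δ = 131.12°  ·
  (3,5): δ = 65.30°  ·
  (4,5): δ = 114.17°  ·
antipodal pairs: 6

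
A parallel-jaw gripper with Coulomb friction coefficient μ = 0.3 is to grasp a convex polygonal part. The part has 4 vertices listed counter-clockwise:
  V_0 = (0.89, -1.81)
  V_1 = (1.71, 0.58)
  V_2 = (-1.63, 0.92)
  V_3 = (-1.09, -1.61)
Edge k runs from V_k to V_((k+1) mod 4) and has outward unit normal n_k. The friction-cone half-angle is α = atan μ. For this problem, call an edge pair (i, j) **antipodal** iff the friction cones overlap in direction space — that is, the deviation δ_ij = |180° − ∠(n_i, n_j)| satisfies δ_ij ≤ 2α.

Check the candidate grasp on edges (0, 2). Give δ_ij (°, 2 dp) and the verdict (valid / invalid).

δ = 30.99°, valid

α = atan 0.3 = 16.70°;  2α = 33.40°
edge 0: e_0 = (+0.82, +2.39);  n_0 = (+0.9459, -0.3245)
edge 2: e_2 = (+0.54, -2.53);  n_2 = (-0.9780, -0.2087)
∠(n_0, n_2) = 149.01°
δ = |180° − 149.01°| = 30.99°
30.99° ≤ 2α = 33.40°  →  valid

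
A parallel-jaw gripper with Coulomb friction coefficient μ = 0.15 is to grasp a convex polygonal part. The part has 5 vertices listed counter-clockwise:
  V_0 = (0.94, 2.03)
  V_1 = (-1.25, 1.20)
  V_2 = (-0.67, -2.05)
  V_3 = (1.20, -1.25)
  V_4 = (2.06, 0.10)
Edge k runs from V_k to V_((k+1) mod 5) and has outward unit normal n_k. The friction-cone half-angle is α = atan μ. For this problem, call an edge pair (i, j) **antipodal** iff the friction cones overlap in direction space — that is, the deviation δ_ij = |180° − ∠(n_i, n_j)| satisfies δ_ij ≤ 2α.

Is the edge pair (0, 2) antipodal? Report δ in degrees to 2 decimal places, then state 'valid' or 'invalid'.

α = atan 0.15 = 8.53°;  2α = 17.06°
edge 0: e_0 = (-2.19, -0.83);  n_0 = (-0.3544, +0.9351)
edge 2: e_2 = (+1.87, +0.80);  n_2 = (+0.3933, -0.9194)
∠(n_0, n_2) = 177.59°
δ = |180° − 177.59°| = 2.41°
2.41° ≤ 2α = 17.06°  →  valid

δ = 2.41°, valid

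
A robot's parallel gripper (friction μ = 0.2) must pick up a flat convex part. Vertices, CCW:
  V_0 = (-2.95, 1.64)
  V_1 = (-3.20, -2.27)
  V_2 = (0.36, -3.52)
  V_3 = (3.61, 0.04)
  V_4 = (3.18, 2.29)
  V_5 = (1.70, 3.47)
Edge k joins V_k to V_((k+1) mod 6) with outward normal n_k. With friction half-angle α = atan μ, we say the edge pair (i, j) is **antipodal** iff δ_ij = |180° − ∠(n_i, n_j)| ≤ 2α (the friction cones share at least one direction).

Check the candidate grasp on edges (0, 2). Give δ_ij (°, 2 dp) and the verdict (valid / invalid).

δ = 38.74°, invalid

α = atan 0.2 = 11.31°;  2α = 22.62°
edge 0: e_0 = (-0.25, -3.91);  n_0 = (-0.9980, +0.0638)
edge 2: e_2 = (+3.25, +3.56);  n_2 = (+0.7385, -0.6742)
∠(n_0, n_2) = 141.26°
δ = |180° − 141.26°| = 38.74°
38.74° > 2α = 22.62°  →  invalid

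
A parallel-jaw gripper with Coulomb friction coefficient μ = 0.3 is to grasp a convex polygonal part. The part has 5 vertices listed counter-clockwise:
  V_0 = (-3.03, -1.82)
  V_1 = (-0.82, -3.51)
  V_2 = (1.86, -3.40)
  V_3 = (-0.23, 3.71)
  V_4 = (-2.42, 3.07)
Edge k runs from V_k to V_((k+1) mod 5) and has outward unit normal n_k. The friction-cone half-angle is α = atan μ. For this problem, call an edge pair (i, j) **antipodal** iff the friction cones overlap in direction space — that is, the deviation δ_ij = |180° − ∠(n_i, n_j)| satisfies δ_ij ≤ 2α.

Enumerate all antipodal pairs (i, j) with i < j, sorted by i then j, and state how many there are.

α = atan 0.3 = 16.70°;  2α = 33.40°
n_0 = (-0.6075, -0.7944)
n_1 = (+0.0410, -0.9992)
n_2 = (+0.9594, +0.2820)
n_3 = (-0.2805, +0.9599)
n_4 = (-0.9923, +0.1238)
  (0,1): δ = 140.24°  ·
  (0,2): δ = 36.21°  ·
  (0,3): δ = 53.70°  ·
  (0,4): δ = 120.29°  ·
  (1,2): δ = 75.97°  ·
  (1,3): δ = 13.94°  ✓
  (1,4): δ = 80.54°  ·
  (2,3): δ = 90.09°  ·
  (2,4): δ = 23.49°  ✓
  (3,4): δ = 113.40°  ·
antipodal pairs: 2

count = 2; pairs: (1,3), (2,4)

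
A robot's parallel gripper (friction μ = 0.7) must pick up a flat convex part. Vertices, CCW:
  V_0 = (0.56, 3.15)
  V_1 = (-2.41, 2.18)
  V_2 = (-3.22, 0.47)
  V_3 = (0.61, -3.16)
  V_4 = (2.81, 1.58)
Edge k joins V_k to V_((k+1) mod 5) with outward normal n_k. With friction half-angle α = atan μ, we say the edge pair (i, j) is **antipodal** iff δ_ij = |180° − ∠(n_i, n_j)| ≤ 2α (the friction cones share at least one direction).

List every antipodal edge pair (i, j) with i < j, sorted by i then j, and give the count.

α = atan 0.7 = 34.99°;  2α = 69.98°
n_0 = (-0.3105, +0.9506)
n_1 = (-0.9037, +0.4281)
n_2 = (-0.6879, -0.7258)
n_3 = (+0.9071, -0.4210)
n_4 = (+0.5722, +0.8201)
  (0,1): δ = 133.43°  ·
  (0,2): δ = 61.55°  ✓
  (0,3): δ = 47.02°  ✓
  (0,4): δ = 127.01°  ·
  (1,2): δ = 108.12°  ·
  (1,3): δ = 0.45°  ✓
  (1,4): δ = 80.44°  ·
  (2,3): δ = 71.43°  ·
  (2,4): δ = 8.56°  ✓
  (3,4): δ = 100.01°  ·
antipodal pairs: 4

count = 4; pairs: (0,2), (0,3), (1,3), (2,4)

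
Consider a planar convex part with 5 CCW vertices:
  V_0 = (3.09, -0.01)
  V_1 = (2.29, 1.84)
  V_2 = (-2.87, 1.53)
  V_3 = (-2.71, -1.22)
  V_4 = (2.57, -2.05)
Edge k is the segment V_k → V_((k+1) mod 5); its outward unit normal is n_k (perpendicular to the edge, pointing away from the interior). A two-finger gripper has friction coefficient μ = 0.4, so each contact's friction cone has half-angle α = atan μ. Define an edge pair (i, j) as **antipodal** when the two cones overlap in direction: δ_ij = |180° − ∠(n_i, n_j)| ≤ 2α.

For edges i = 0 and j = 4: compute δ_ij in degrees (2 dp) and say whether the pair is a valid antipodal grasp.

α = atan 0.4 = 21.80°;  2α = 43.60°
edge 0: e_0 = (-0.80, +1.85);  n_0 = (+0.9179, +0.3969)
edge 4: e_4 = (+0.52, +2.04);  n_4 = (+0.9690, -0.2470)
∠(n_0, n_4) = 37.69°
δ = |180° − 37.69°| = 142.31°
142.31° > 2α = 43.60°  →  invalid

δ = 142.31°, invalid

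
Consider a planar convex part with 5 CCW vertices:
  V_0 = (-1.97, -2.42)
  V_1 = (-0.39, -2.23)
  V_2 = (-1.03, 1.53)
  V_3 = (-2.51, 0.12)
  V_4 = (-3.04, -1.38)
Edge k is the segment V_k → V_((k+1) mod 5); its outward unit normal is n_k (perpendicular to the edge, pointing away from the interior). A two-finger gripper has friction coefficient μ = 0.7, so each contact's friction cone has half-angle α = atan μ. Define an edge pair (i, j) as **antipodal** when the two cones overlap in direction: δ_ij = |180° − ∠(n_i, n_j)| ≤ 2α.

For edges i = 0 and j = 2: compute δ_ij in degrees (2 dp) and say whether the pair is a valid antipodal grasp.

δ = 36.76°, valid

α = atan 0.7 = 34.99°;  2α = 69.98°
edge 0: e_0 = (+1.58, +0.19);  n_0 = (+0.1194, -0.9928)
edge 2: e_2 = (-1.48, -1.41);  n_2 = (-0.6898, +0.7240)
∠(n_0, n_2) = 143.24°
δ = |180° − 143.24°| = 36.76°
36.76° ≤ 2α = 69.98°  →  valid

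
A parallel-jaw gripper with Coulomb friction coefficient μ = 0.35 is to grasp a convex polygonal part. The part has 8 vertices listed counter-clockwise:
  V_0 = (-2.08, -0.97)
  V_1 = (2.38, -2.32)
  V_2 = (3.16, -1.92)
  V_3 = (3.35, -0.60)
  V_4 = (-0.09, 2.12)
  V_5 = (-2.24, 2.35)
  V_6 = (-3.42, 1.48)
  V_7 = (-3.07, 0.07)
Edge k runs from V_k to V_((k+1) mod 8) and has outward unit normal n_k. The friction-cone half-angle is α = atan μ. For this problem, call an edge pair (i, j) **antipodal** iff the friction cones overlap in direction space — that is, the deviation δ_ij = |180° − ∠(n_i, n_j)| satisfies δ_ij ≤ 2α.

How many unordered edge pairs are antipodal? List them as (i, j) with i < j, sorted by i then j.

count = 7; pairs: (0,3), (0,4), (1,4), (1,5), (2,6), (3,6), (3,7)

α = atan 0.35 = 19.29°;  2α = 38.58°
n_0 = (-0.2897, -0.9571)
n_1 = (+0.4563, -0.8898)
n_2 = (+0.9898, -0.1425)
n_3 = (+0.6202, +0.7844)
n_4 = (+0.1064, +0.9943)
n_5 = (-0.5934, +0.8049)
n_6 = (-0.9705, -0.2409)
n_7 = (-0.7243, -0.6895)
  (0,1): δ = 136.01°  ·
  (0,2): δ = 81.35°  ·
  (0,3): δ = 21.49°  ✓
  (0,4): δ = 10.73°  ✓
  (0,5): δ = 53.24°  ·
  (0,6): δ = 120.78°  ·
  (0,7): δ = 150.43°  ·
  (1,2): δ = 125.34°  ·
  (1,3): δ = 65.48°  ·
  (1,4): δ = 33.26°  ✓
  (1,5): δ = 9.25°  ✓
  (1,6): δ = 76.79°  ·
  (1,7): δ = 106.44°  ·
  (2,3): δ = 120.14°  ·
  (2,4): δ = 87.92°  ·
  (2,5): δ = 45.41°  ·
  (2,6): δ = 22.13°  ✓
  (2,7): δ = 51.78°  ·
  (3,4): δ = 147.77°  ·
  (3,5): δ = 105.27°  ·
  (3,6): δ = 37.73°  ✓
  (3,7): δ = 8.08°  ✓
  (4,5): δ = 137.49°  ·
  (4,6): δ = 69.95°  ·
  (4,7): δ = 40.30°  ·
  (5,6): δ = 112.46°  ·
  (5,7): δ = 82.81°  ·
  (6,7): δ = 150.35°  ·
antipodal pairs: 7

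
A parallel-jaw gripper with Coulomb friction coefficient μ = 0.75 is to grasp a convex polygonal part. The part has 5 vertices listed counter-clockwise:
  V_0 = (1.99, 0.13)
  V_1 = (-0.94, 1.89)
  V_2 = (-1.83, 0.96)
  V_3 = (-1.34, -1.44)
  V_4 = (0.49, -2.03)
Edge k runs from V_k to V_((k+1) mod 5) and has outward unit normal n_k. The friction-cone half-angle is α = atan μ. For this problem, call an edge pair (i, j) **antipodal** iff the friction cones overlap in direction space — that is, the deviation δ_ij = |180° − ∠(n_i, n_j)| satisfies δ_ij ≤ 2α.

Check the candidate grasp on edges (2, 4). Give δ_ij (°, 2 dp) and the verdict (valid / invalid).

δ = 46.32°, valid

α = atan 0.75 = 36.87°;  2α = 73.74°
edge 2: e_2 = (+0.49, -2.40);  n_2 = (-0.9798, -0.2000)
edge 4: e_4 = (+1.50, +2.16);  n_4 = (+0.8214, -0.5704)
∠(n_2, n_4) = 133.68°
δ = |180° − 133.68°| = 46.32°
46.32° ≤ 2α = 73.74°  →  valid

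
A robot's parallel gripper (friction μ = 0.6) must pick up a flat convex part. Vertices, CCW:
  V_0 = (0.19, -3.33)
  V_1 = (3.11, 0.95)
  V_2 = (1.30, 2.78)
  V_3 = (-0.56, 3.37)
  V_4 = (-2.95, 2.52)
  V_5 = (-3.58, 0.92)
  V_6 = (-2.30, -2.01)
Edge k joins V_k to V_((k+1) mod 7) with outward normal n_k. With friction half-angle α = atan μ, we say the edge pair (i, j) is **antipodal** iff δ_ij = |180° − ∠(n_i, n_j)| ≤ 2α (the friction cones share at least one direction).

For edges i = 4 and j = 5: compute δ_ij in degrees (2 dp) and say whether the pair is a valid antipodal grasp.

α = atan 0.6 = 30.96°;  2α = 61.93°
edge 4: e_4 = (-0.63, -1.60);  n_4 = (-0.9305, +0.3664)
edge 5: e_5 = (+1.28, -2.93);  n_5 = (-0.9164, -0.4003)
∠(n_4, n_5) = 45.09°
δ = |180° − 45.09°| = 134.91°
134.91° > 2α = 61.93°  →  invalid

δ = 134.91°, invalid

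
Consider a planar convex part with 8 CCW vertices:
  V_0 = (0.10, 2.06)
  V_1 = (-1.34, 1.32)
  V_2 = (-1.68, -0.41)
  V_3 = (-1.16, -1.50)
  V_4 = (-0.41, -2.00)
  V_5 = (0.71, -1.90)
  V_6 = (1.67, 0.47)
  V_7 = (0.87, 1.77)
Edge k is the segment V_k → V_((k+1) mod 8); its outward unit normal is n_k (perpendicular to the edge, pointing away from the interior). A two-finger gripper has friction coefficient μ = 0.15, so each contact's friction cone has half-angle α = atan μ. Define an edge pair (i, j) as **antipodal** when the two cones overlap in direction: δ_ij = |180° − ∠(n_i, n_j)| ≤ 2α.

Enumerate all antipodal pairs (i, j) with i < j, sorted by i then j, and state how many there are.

count = 3; pairs: (1,5), (2,6), (3,7)

α = atan 0.15 = 8.53°;  2α = 17.06°
n_0 = (-0.4571, +0.8894)
n_1 = (-0.9812, +0.1928)
n_2 = (-0.9026, -0.4306)
n_3 = (-0.5547, -0.8321)
n_4 = (+0.0889, -0.9960)
n_5 = (+0.9268, -0.3754)
n_6 = (+0.8517, +0.5241)
n_7 = (+0.3525, +0.9358)
  (0,1): δ = 128.32°  ·
  (0,2): δ = 91.69°  ·
  (0,3): δ = 60.89°  ·
  (0,4): δ = 22.10°  ·
  (0,5): δ = 40.75°  ·
  (0,6): δ = 94.41°  ·
  (0,7): δ = 132.16°  ·
  (1,2): δ = 143.38°  ·
  (1,3): δ = 112.57°  ·
  (1,4): δ = 73.78°  ·
  (1,5): δ = 10.93°  ✓
  (1,6): δ = 42.73°  ·
  (1,7): δ = 80.48°  ·
  (2,3): δ = 149.19°  ·
  (2,4): δ = 110.40°  ·
  (2,5): δ = 47.56°  ·
  (2,6): δ = 6.10°  ✓
  (2,7): δ = 43.86°  ·
  (3,4): δ = 141.21°  ·
  (3,5): δ = 78.36°  ·
  (3,6): δ = 24.70°  ·
  (3,7): δ = 13.05°  ✓
  (4,5): δ = 117.15°  ·
  (4,6): δ = 63.49°  ·
  (4,7): δ = 25.74°  ·
  (5,6): δ = 126.34°  ·
  (5,7): δ = 88.59°  ·
  (6,7): δ = 142.25°  ·
antipodal pairs: 3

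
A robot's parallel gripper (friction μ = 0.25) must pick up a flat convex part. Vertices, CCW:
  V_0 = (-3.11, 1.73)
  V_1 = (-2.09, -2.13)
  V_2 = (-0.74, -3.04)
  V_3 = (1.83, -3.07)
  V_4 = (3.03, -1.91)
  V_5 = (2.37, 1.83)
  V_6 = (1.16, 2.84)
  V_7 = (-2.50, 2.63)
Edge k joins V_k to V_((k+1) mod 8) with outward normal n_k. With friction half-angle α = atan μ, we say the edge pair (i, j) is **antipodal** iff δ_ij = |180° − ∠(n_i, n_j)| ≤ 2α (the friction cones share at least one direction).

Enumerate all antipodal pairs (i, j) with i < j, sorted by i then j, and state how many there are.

α = atan 0.25 = 14.04°;  2α = 28.07°
n_0 = (-0.9668, -0.2555)
n_1 = (-0.5589, -0.8292)
n_2 = (-0.0117, -0.9999)
n_3 = (+0.6950, -0.7190)
n_4 = (+0.9848, +0.1738)
n_5 = (+0.6408, +0.7677)
n_6 = (-0.0573, +0.9984)
n_7 = (-0.8278, +0.5611)
  (0,1): δ = 138.78°  ·
  (0,2): δ = 105.47°  ·
  (0,3): δ = 60.77°  ·
  (0,4): δ = 4.79°  ✓
  (0,5): δ = 35.35°  ·
  (0,6): δ = 78.48°  ·
  (0,7): δ = 131.07°  ·
  (1,2): δ = 146.69°  ·
  (1,3): δ = 101.99°  ·
  (1,4): δ = 46.01°  ·
  (1,5): δ = 5.87°  ✓
  (1,6): δ = 37.27°  ·
  (1,7): δ = 89.85°  ·
  (2,3): δ = 135.30°  ·
  (2,4): δ = 79.32°  ·
  (2,5): δ = 39.18°  ·
  (2,6): δ = 3.95°  ✓
  (2,7): δ = 56.54°  ·
  (3,4): δ = 124.02°  ·
  (3,5): δ = 83.88°  ·
  (3,6): δ = 40.75°  ·
  (3,7): δ = 11.84°  ✓
  (4,5): δ = 139.86°  ·
  (4,6): δ = 96.72°  ·
  (4,7): δ = 44.14°  ·
  (5,6): δ = 136.86°  ·
  (5,7): δ = 84.28°  ·
  (6,7): δ = 127.41°  ·
antipodal pairs: 4

count = 4; pairs: (0,4), (1,5), (2,6), (3,7)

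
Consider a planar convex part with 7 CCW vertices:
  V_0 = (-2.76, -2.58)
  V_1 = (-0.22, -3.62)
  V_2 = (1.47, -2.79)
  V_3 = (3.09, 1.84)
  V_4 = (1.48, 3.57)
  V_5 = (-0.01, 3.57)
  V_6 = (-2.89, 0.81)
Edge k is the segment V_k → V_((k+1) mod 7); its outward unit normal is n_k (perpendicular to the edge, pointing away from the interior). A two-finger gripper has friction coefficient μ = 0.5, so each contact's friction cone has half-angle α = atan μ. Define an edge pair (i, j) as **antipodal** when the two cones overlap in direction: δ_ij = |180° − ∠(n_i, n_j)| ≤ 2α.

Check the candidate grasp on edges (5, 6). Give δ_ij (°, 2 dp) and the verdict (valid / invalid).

δ = 131.59°, invalid

α = atan 0.5 = 26.57°;  2α = 53.13°
edge 5: e_5 = (-2.88, -2.76);  n_5 = (-0.6919, +0.7220)
edge 6: e_6 = (+0.13, -3.39);  n_6 = (-0.9993, -0.0383)
∠(n_5, n_6) = 48.41°
δ = |180° − 48.41°| = 131.59°
131.59° > 2α = 53.13°  →  invalid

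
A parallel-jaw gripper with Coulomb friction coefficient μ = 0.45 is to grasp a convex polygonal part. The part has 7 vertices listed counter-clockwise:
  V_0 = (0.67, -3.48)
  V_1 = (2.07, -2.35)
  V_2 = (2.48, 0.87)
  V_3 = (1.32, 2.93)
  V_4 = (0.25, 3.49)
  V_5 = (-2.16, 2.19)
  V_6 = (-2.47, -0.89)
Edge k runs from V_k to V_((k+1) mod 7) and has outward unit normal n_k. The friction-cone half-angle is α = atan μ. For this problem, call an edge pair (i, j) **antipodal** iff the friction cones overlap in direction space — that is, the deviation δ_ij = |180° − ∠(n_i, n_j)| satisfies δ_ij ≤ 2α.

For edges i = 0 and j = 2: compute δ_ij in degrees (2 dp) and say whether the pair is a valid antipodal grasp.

α = atan 0.45 = 24.23°;  2α = 48.46°
edge 0: e_0 = (+1.40, +1.13);  n_0 = (+0.6281, -0.7782)
edge 2: e_2 = (-1.16, +2.06);  n_2 = (+0.8713, +0.4907)
∠(n_0, n_2) = 80.48°
δ = |180° − 80.48°| = 99.52°
99.52° > 2α = 48.46°  →  invalid

δ = 99.52°, invalid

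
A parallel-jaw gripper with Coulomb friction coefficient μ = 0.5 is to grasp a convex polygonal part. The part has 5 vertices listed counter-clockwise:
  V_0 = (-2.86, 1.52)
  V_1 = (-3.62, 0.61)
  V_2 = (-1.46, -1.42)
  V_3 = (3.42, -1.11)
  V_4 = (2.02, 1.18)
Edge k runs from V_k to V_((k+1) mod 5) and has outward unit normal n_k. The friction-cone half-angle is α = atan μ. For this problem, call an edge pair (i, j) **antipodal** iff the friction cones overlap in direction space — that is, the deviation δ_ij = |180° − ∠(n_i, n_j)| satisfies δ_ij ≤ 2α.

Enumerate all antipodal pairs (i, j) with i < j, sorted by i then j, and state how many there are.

α = atan 0.5 = 26.57°;  2α = 53.13°
n_0 = (-0.7675, +0.6410)
n_1 = (-0.6848, -0.7287)
n_2 = (+0.0634, -0.9980)
n_3 = (+0.8532, +0.5216)
n_4 = (+0.0695, +0.9976)
  (0,1): δ = 93.36°  ·
  (0,2): δ = 46.50°  ✓
  (0,3): δ = 71.31°  ·
  (0,4): δ = 125.88°  ·
  (1,2): δ = 133.14°  ·
  (1,3): δ = 15.34°  ✓
  (1,4): δ = 39.24°  ✓
  (2,3): δ = 62.20°  ·
  (2,4): δ = 7.62°  ✓
  (3,4): δ = 125.43°  ·
antipodal pairs: 4

count = 4; pairs: (0,2), (1,3), (1,4), (2,4)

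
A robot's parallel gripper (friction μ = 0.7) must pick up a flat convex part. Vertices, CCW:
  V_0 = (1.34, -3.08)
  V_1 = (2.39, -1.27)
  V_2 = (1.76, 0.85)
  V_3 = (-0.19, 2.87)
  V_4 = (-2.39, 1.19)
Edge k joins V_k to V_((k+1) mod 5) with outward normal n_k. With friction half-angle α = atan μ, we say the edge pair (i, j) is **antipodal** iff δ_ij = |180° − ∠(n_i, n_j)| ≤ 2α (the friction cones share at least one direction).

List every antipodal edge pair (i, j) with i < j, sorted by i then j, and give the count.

α = atan 0.7 = 34.99°;  2α = 69.98°
n_0 = (+0.8650, -0.5018)
n_1 = (+0.9586, +0.2849)
n_2 = (+0.7195, +0.6945)
n_3 = (-0.6069, +0.7948)
n_4 = (-0.7531, -0.6579)
  (0,1): δ = 133.33°  ·
  (0,2): δ = 105.89°  ·
  (0,3): δ = 22.51°  ✓
  (0,4): δ = 71.26°  ·
  (1,2): δ = 152.56°  ·
  (1,3): δ = 69.18°  ✓
  (1,4): δ = 24.59°  ✓
  (2,3): δ = 96.62°  ·
  (2,4): δ = 2.85°  ✓
  (3,4): δ = 86.23°  ·
antipodal pairs: 4

count = 4; pairs: (0,3), (1,3), (1,4), (2,4)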